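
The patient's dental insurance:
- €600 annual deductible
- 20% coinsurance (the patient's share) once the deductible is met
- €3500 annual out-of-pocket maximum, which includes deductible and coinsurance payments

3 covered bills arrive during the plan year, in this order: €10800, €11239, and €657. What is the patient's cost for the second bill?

€860

#1 (€10800): €600 finishes the deductible; €10200 goes to coinsurance; 20% of €10200 = €2040. Patient owes €2640 (running OOP €2640).
#2 (€11239): deductible met; 20% of €11239 = €2247.80. Adding that to €2640 gives €4887.80, past the €3500 cap; patient pays only €3500 − €2640 = €860.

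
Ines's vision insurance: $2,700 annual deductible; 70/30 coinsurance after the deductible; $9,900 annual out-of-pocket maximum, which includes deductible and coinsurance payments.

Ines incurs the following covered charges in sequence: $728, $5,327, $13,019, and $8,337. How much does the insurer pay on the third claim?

Claim 1 ($728): all of it applies to the deductible. Cost to member: $728. OOP to date $728. Insurer: $728 − $728 = $0.
Claim 2 ($5,327): $1,972 to deductible, leaving $3,355; member's 30% is $1,006.50. Cost to member: $2,978.50. OOP to date $3,706.50. Insurer: $5,327 − $2,978.50 = $2,348.50.
Claim 3 ($13,019): 30% coinsurance on $13,019 = $3,905.70. Member pays $3,905.70; OOP now $7,612.20. Insurer: $13,019 − $3,905.70 = $9,113.30.

$9,113.30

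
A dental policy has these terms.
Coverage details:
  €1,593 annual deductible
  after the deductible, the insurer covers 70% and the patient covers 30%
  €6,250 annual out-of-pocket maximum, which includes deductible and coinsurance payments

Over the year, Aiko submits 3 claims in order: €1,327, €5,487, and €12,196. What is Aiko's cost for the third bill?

€3,090.70

Bill 1, €1,327: all of it applies to the deductible. Patient owes €1,327 (running OOP €1,327).
Bill 2, €5,487: €266 to deductible, leaving €5,221; coinsurance €5,221 × 30% = €1,566.30. Cost to patient: €1,832.30. OOP to date €3,159.30.
Bill 3, €12,196: deductible already satisfied, so patient's share is 30% × €12,196 = €3,658.80. That would push OOP to €6,818.10, over the €6,250 cap, so patient pays €6,250 − €3,159.30 = €3,090.70.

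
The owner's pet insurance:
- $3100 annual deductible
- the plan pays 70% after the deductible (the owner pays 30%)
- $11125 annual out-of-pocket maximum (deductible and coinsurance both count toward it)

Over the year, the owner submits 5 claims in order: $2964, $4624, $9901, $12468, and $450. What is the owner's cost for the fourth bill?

$3708.30

#1 ($2964): fully absorbed by the deductible. Owner owes $2964 (running OOP $2964).
#2 ($4624): $136 to deductible, leaving $4488; 30% of $4488 = $1346.40. Cost to owner: $1482.40. OOP to date $4446.40.
#3 ($9901): 30% coinsurance on $9901 = $2970.30. Owner pays $2970.30; OOP now $7416.70.
#4 ($12468): 30% coinsurance on $12468 = $3740.40. That would push OOP to $11157.10, over the $11125 cap, so owner pays $11125 − $7416.70 = $3708.30.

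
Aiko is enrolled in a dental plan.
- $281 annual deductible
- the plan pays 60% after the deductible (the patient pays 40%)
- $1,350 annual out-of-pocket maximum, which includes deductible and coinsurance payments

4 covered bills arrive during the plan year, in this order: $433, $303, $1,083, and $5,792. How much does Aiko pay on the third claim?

Claim 1 — $433: deductible takes $281, $152 remains; patient's 40% is $60.80. Cost to patient: $341.80. OOP to date $341.80.
Claim 2 — $303: deductible already satisfied, so patient's share is 40% × $303 = $121.20. Cost to patient: $121.20. OOP to date $463.
Claim 3 — $1,083: deductible met; 40% of $1,083 = $433.20. Patient pays $433.20; OOP now $896.20.

$433.20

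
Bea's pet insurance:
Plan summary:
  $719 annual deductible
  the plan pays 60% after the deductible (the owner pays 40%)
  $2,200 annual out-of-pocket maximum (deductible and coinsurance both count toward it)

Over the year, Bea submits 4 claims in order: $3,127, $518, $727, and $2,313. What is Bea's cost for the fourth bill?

$19.80

Claim 1 ($3,127): $719 finishes the deductible; $2,408 goes to coinsurance; 40% of $2,408 = $963.20. Cost to owner: $1,682.20. OOP to date $1,682.20.
Claim 2 ($518): 40% coinsurance on $518 = $207.20. Cost to owner: $207.20. OOP to date $1,889.40.
Claim 3 ($727): 40% coinsurance on $727 = $290.80. Cost to owner: $290.80. OOP to date $2,180.20.
Claim 4 ($2,313): deductible already satisfied, so owner's share is 40% × $2,313 = $925.20. That would push OOP to $3,105.40, over the $2,200 cap, so owner pays $2,200 − $2,180.20 = $19.80.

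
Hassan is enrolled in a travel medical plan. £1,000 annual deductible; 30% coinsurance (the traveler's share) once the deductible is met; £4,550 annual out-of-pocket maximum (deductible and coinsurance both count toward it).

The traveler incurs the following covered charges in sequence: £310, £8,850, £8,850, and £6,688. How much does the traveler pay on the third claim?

Claim 1 (£310): all of it applies to the deductible. Traveler owes £310 (running OOP £310).
Claim 2 (£8,850): deductible takes £690, £8,160 remains; traveler's 30% is £2,448. Traveler pays £3,138; OOP now £3,448.
Claim 3 (£8,850): deductible already satisfied, so traveler's share is 30% × £8,850 = £2,655. OOP would hit £6,103 > £4,550, so the cap limits the traveler to £4,550 − £3,448 = £1,102.

£1,102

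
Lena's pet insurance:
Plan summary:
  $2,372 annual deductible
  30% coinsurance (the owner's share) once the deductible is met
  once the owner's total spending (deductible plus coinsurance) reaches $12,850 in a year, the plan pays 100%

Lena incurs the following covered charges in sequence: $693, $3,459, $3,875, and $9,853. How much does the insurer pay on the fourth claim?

Claim 1 — $693: fully absorbed by the deductible. Owner pays $693; OOP now $693. Plan pays $693 − $693 = $0.
Claim 2 — $3,459: $1,679 finishes the deductible; $1,780 goes to coinsurance; coinsurance $1,780 × 30% = $534. Owner pays $2,213; OOP now $2,906. Plan pays $3,459 − $2,213 = $1,246.
Claim 3 — $3,875: deductible already satisfied, so owner's share is 30% × $3,875 = $1,162.50. Cost to owner: $1,162.50. OOP to date $4,068.50. Plan pays $3,875 − $1,162.50 = $2,712.50.
Claim 4 — $9,853: deductible met; 30% of $9,853 = $2,955.90. Cost to owner: $2,955.90. OOP to date $7,024.40. Insurer: $9,853 − $2,955.90 = $6,897.10.

$6,897.10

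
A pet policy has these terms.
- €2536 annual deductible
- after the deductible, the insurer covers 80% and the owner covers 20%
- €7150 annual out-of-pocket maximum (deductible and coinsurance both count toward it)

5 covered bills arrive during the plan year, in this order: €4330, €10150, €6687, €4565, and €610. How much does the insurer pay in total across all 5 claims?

#1 (€4330): deductible takes €2536, €1794 remains; coinsurance €1794 × 20% = €358.80. Cost to owner: €2894.80. OOP to date €2894.80. Insurer: €4330 − €2894.80 = €1435.20.
#2 (€10150): 20% coinsurance on €10150 = €2030. Cost to owner: €2030. OOP to date €4924.80. Insurer: €10150 − €2030 = €8120.
#3 (€6687): deductible already satisfied, so owner's share is 20% × €6687 = €1337.40. Owner owes €1337.40 (running OOP €6262.20). Insurer: €6687 − €1337.40 = €5349.60.
#4 (€4565): 20% coinsurance on €4565 = €913. Adding that to €6262.20 gives €7175.20, past the €7150 cap; owner pays only €7150 − €6262.20 = €887.80. Insurer: €4565 − €887.80 = €3677.20.
#5 (€610): deductible already satisfied, so owner's share is 20% × €610 = €122. That would push OOP to €7272, over the €7150 cap, so owner pays €7150 − €7150 = €0. Plan pays €610 − €0 = €610.
Insurer total = bills − owner's total = €26342 − €7150 = €19192.

€19192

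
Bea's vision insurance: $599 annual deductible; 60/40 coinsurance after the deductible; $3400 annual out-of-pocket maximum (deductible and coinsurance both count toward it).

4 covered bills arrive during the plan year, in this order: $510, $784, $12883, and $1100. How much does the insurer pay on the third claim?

$10360

Claim 1 — $510: entire amount goes to the deductible. Cost to member: $510. OOP to date $510. Insurer: $510 − $510 = $0.
Claim 2 — $784: deductible takes $89, $695 remains; 40% of $695 = $278. Member pays $367; OOP now $877. Insurer: $784 − $367 = $417.
Claim 3 — $12883: deductible met; 40% of $12883 = $5153.20. OOP would hit $6030.20 > $3400, so the cap limits the member to $3400 − $877 = $2523. Insurer: $12883 − $2523 = $10360.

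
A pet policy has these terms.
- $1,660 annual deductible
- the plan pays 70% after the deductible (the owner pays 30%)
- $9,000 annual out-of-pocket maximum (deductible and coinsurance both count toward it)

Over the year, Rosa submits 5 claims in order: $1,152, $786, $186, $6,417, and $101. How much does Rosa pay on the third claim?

$55.80

Claim 1 ($1,152): all of it applies to the deductible. Cost to owner: $1,152. OOP to date $1,152.
Claim 2 ($786): $508 finishes the deductible; $278 goes to coinsurance; owner's 30% is $83.40. Owner pays $591.40; OOP now $1,743.40.
Claim 3 ($186): 30% coinsurance on $186 = $55.80. Cost to owner: $55.80. OOP to date $1,799.20.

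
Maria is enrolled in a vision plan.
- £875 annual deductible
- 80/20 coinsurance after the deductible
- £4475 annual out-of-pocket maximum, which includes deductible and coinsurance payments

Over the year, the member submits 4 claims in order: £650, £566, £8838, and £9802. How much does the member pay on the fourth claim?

£1764.20

Claim 1 — £650: fully absorbed by the deductible. Cost to member: £650. OOP to date £650.
Claim 2 — £566: deductible takes £225, £341 remains; coinsurance £341 × 20% = £68.20. Member owes £293.20 (running OOP £943.20).
Claim 3 — £8838: 20% coinsurance on £8838 = £1767.60. Member pays £1767.60; OOP now £2710.80.
Claim 4 — £9802: 20% coinsurance on £9802 = £1960.40. That would push OOP to £4671.20, over the £4475 cap, so member pays £4475 − £2710.80 = £1764.20.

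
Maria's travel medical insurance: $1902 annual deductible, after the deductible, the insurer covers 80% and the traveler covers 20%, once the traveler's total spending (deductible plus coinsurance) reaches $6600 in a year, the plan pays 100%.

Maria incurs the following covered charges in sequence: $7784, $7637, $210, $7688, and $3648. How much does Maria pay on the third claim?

$42

#1 ($7784): deductible takes $1902, $5882 remains; coinsurance $5882 × 20% = $1176.40. Cost to traveler: $3078.40. OOP to date $3078.40.
#2 ($7637): 20% coinsurance on $7637 = $1527.40. Traveler owes $1527.40 (running OOP $4605.80).
#3 ($210): 20% coinsurance on $210 = $42. Traveler owes $42 (running OOP $4647.80).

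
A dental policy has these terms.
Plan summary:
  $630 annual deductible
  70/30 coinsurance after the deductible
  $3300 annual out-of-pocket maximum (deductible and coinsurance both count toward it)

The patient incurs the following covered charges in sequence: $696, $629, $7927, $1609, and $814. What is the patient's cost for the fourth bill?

$83.40

Bill 1, $696: $630 to deductible, leaving $66; 30% of $66 = $19.80. Cost to patient: $649.80. OOP to date $649.80.
Bill 2, $629: deductible met; 30% of $629 = $188.70. Patient owes $188.70 (running OOP $838.50).
Bill 3, $7927: 30% coinsurance on $7927 = $2378.10. Cost to patient: $2378.10. OOP to date $3216.60.
Bill 4, $1609: deductible met; 30% of $1609 = $482.70. OOP would hit $3699.30 > $3300, so the cap limits the patient to $3300 − $3216.60 = $83.40.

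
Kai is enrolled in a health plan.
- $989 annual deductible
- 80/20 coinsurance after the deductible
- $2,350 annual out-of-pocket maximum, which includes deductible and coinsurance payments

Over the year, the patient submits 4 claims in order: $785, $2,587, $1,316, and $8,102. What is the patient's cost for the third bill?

Bill 1, $785: entire amount goes to the deductible. Patient owes $785 (running OOP $785).
Bill 2, $2,587: $204 finishes the deductible; $2,383 goes to coinsurance; 20% of $2,383 = $476.60. Patient owes $680.60 (running OOP $1,465.60).
Bill 3, $1,316: deductible met; 20% of $1,316 = $263.20. Patient pays $263.20; OOP now $1,728.80.

$263.20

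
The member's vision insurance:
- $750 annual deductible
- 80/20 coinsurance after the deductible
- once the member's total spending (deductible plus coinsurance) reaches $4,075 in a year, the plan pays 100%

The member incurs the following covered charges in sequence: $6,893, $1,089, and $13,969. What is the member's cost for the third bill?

$1,878.60

#1 ($6,893): $750 finishes the deductible; $6,143 goes to coinsurance; 20% of $6,143 = $1,228.60. Member pays $1,978.60; OOP now $1,978.60.
#2 ($1,089): 20% coinsurance on $1,089 = $217.80. Cost to member: $217.80. OOP to date $2,196.40.
#3 ($13,969): deductible met; 20% of $13,969 = $2,793.80. OOP would hit $4,990.20 > $4,075, so the cap limits the member to $4,075 − $2,196.40 = $1,878.60.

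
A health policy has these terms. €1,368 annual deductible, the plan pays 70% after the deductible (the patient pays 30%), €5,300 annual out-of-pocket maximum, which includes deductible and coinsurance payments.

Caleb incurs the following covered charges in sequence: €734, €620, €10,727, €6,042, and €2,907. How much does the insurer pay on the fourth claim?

€5,323.90

Claim 1 — €734: entire amount goes to the deductible. Patient pays €734; OOP now €734. Plan pays €734 − €734 = €0.
Claim 2 — €620: all of it applies to the deductible. Patient pays €620; OOP now €1,354. Insurer: €620 − €620 = €0.
Claim 3 — €10,727: deductible takes €14, €10,713 remains; 30% of €10,713 = €3,213.90. Patient pays €3,227.90; OOP now €4,581.90. Insurer: €10,727 − €3,227.90 = €7,499.10.
Claim 4 — €6,042: 30% coinsurance on €6,042 = €1,812.60. Adding that to €4,581.90 gives €6,394.50, past the €5,300 cap; patient pays only €5,300 − €4,581.90 = €718.10. Insurer: €6,042 − €718.10 = €5,323.90.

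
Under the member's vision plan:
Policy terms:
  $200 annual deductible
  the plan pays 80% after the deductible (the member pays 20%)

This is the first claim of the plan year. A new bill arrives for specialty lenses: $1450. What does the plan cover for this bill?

$1000

Nothing has been paid toward the $200 deductible, so the first $200 of this charge is applied there.
The remaining $1250 (= $1450 − $200) moves to coinsurance.
20% of $1250 = $250 falls to the member.
Member responsibility: $200 + $250 = $450.
Insurer pays the balance: $1450 − $450 = $1000.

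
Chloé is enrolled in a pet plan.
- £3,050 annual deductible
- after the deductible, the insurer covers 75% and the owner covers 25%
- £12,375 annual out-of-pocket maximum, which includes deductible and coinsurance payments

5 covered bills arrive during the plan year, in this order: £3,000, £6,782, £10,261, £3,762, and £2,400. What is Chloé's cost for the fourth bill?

£940.50

#1 (£3,000): entire amount goes to the deductible. Owner owes £3,000 (running OOP £3,000).
#2 (£6,782): £50 finishes the deductible; £6,732 goes to coinsurance; owner's 25% is £1,683. Owner pays £1,733; OOP now £4,733.
#3 (£10,261): deductible already satisfied, so owner's share is 25% × £10,261 = £2,565.25. Owner pays £2,565.25; OOP now £7,298.25.
#4 (£3,762): deductible already satisfied, so owner's share is 25% × £3,762 = £940.50. Owner pays £940.50; OOP now £8,238.75.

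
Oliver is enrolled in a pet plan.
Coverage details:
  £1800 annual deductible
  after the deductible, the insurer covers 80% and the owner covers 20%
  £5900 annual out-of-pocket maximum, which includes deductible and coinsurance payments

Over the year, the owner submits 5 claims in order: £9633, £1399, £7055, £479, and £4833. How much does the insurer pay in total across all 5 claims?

Bill 1, £9633: £1800 finishes the deductible; £7833 goes to coinsurance; owner's 20% is £1566.60. Owner pays £3366.60; OOP now £3366.60. Plan pays £9633 − £3366.60 = £6266.40.
Bill 2, £1399: deductible met; 20% of £1399 = £279.80. Cost to owner: £279.80. OOP to date £3646.40. Plan pays £1399 − £279.80 = £1119.20.
Bill 3, £7055: 20% coinsurance on £7055 = £1411. Cost to owner: £1411. OOP to date £5057.40. Plan pays £7055 − £1411 = £5644.
Bill 4, £479: deductible already satisfied, so owner's share is 20% × £479 = £95.80. Owner owes £95.80 (running OOP £5153.20). Plan pays £479 − £95.80 = £383.20.
Bill 5, £4833: deductible already satisfied, so owner's share is 20% × £4833 = £966.60. OOP would hit £6119.80 > £5900, so the cap limits the owner to £5900 − £5153.20 = £746.80. Plan pays £4833 − £746.80 = £4086.20.
Insurer total: £6266.40 + £1119.20 + £5644 + £383.20 + £4086.20 = £17499.

£17499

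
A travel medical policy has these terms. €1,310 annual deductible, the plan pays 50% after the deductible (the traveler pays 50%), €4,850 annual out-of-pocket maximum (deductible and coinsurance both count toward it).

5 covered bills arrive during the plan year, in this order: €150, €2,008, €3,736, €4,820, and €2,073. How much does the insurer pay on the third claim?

€1,868

Claim 1 (€150): fully absorbed by the deductible. Traveler owes €150 (running OOP €150). Plan pays €150 − €150 = €0.
Claim 2 (€2,008): deductible takes €1,160, €848 remains; traveler's 50% is €424. Traveler pays €1,584; OOP now €1,734. Insurer: €2,008 − €1,584 = €424.
Claim 3 (€3,736): deductible met; 50% of €3,736 = €1,868. Cost to traveler: €1,868. OOP to date €3,602. Insurer: €3,736 − €1,868 = €1,868.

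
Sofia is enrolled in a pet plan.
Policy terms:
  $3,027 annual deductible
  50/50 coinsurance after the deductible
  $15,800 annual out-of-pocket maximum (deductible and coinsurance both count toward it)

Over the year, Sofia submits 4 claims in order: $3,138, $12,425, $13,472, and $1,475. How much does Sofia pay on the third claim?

#1 ($3,138): $3,027 to deductible, leaving $111; 50% of $111 = $55.50. Cost to owner: $3,082.50. OOP to date $3,082.50.
#2 ($12,425): deductible met; 50% of $12,425 = $6,212.50. Cost to owner: $6,212.50. OOP to date $9,295.
#3 ($13,472): deductible already satisfied, so owner's share is 50% × $13,472 = $6,736. Adding that to $9,295 gives $16,031, past the $15,800 cap; owner pays only $15,800 − $9,295 = $6,505.

$6,505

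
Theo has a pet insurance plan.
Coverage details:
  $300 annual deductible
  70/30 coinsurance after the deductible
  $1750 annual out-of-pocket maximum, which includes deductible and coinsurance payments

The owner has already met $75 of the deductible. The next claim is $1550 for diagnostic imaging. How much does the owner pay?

Remaining deductible: $300 − $75 = $225.
That leaves $1550 − $225 = $1325 for coinsurance.
30% of $1325 = $397.50 falls to the owner.
So the owner owes $225 + $397.50 = $622.50 before any cap.
Total out-of-pocket so far would be $75 + $622.50 = $697.50, below the $1750 cap — no reduction.

$622.50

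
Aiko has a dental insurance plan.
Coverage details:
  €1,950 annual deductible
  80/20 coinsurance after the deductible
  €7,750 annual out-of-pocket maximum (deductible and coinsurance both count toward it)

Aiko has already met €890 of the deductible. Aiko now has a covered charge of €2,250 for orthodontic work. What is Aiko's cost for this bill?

Remaining deductible: €1,950 − €890 = €1,060.
That leaves €2,250 − €1,060 = €1,190 for coinsurance.
20% of €1,190 = €238 falls to the patient.
Patient responsibility before any cap: €1,060 + €238 = €1,298.
Cumulative spending €890 + €1,298 = €2,188 stays under the €7,750 maximum.

€1,298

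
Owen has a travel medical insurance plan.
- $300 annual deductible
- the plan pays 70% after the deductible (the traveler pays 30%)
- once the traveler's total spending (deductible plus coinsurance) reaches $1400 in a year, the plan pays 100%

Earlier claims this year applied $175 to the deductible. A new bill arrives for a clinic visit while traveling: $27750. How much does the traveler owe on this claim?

$1225

Remaining deductible: $300 − $175 = $125.
The remaining $27625 (= $27750 − $125) moves to coinsurance.
Traveler's 30% share of $27625 is $8287.50.
So the traveler owes $125 + $8287.50 = $8412.50 before any cap.
Year-to-date out-of-pocket would reach $175 + $8412.50 = $8587.50, above the $1400 maximum, so the traveler pays only $1400 − $175 = $1225.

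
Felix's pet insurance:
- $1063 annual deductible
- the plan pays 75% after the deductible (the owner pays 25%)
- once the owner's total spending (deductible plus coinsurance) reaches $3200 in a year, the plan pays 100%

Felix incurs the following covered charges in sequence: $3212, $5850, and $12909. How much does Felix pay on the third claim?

Bill 1, $3212: $1063 to deductible, leaving $2149; 25% of $2149 = $537.25. Cost to owner: $1600.25. OOP to date $1600.25.
Bill 2, $5850: deductible already satisfied, so owner's share is 25% × $5850 = $1462.50. Cost to owner: $1462.50. OOP to date $3062.75.
Bill 3, $12909: deductible already satisfied, so owner's share is 25% × $12909 = $3227.25. Adding that to $3062.75 gives $6290, past the $3200 cap; owner pays only $3200 − $3062.75 = $137.25.

$137.25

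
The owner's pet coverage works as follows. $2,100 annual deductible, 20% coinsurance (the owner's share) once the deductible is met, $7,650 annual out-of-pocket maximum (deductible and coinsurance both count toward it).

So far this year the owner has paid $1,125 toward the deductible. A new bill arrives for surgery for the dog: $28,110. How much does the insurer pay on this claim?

Deductible still to meet: $2,100 − $1,125 = $975.
After the $975 deductible portion, $28,110 − $975 = $27,135 is subject to coinsurance.
Owner's 20% share of $27,135 is $5,427.
Owner responsibility before any cap: $975 + $5,427 = $6,402.
Total out-of-pocket so far would be $1,125 + $6,402 = $7,527, below the $7,650 cap — no reduction.
The plan picks up $28,110 − $6,402 = $21,708.

$21,708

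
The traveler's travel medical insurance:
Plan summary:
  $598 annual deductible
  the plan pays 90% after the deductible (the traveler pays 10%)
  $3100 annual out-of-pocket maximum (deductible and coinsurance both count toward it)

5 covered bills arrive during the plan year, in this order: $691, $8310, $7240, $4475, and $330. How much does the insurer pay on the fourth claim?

Claim 1 ($691): $598 finishes the deductible; $93 goes to coinsurance; traveler's 10% is $9.30. Cost to traveler: $607.30. OOP to date $607.30. Insurer: $691 − $607.30 = $83.70.
Claim 2 ($8310): deductible already satisfied, so traveler's share is 10% × $8310 = $831. Cost to traveler: $831. OOP to date $1438.30. Insurer: $8310 − $831 = $7479.
Claim 3 ($7240): deductible met; 10% of $7240 = $724. Traveler pays $724; OOP now $2162.30. Plan pays $7240 − $724 = $6516.
Claim 4 ($4475): deductible already satisfied, so traveler's share is 10% × $4475 = $447.50. Cost to traveler: $447.50. OOP to date $2609.80. Insurer: $4475 − $447.50 = $4027.50.

$4027.50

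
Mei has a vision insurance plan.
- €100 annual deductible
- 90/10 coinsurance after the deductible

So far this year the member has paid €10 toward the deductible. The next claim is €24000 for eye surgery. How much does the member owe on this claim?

€10 of the €100 deductible is already met, leaving €90.
The remaining €23910 (= €24000 − €90) moves to coinsurance.
10% of €23910 = €2391 falls to the member.
So the member owes €90 + €2391 = €2481.

€2481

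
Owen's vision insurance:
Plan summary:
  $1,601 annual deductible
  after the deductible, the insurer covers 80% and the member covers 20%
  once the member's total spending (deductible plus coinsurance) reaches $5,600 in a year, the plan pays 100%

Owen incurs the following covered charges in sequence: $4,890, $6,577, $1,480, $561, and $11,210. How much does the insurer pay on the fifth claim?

$9,592.40

#1 ($4,890): $1,601 to deductible, leaving $3,289; 20% of $3,289 = $657.80. Member pays $2,258.80; OOP now $2,258.80. Plan pays $4,890 − $2,258.80 = $2,631.20.
#2 ($6,577): deductible met; 20% of $6,577 = $1,315.40. Member owes $1,315.40 (running OOP $3,574.20). Insurer: $6,577 − $1,315.40 = $5,261.60.
#3 ($1,480): deductible met; 20% of $1,480 = $296. Cost to member: $296. OOP to date $3,870.20. Plan pays $1,480 − $296 = $1,184.
#4 ($561): 20% coinsurance on $561 = $112.20. Member owes $112.20 (running OOP $3,982.40). Insurer: $561 − $112.20 = $448.80.
#5 ($11,210): 20% coinsurance on $11,210 = $2,242. Adding that to $3,982.40 gives $6,224.40, past the $5,600 cap; member pays only $5,600 − $3,982.40 = $1,617.60. Plan pays $11,210 − $1,617.60 = $9,592.40.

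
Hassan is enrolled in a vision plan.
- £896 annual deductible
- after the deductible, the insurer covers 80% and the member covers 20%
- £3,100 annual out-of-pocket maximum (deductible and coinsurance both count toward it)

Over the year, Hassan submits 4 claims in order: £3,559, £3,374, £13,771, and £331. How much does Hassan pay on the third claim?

£996.60

#1 (£3,559): deductible takes £896, £2,663 remains; member's 20% is £532.60. Member pays £1,428.60; OOP now £1,428.60.
#2 (£3,374): 20% coinsurance on £3,374 = £674.80. Cost to member: £674.80. OOP to date £2,103.40.
#3 (£13,771): deductible already satisfied, so member's share is 20% × £13,771 = £2,754.20. OOP would hit £4,857.60 > £3,100, so the cap limits the member to £3,100 − £2,103.40 = £996.60.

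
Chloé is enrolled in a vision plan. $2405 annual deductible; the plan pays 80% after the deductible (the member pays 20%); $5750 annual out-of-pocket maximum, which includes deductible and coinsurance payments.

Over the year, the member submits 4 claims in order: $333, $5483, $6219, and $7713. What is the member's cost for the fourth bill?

Bill 1, $333: fully absorbed by the deductible. Cost to member: $333. OOP to date $333.
Bill 2, $5483: $2072 to deductible, leaving $3411; member's 20% is $682.20. Member pays $2754.20; OOP now $3087.20.
Bill 3, $6219: deductible already satisfied, so member's share is 20% × $6219 = $1243.80. Cost to member: $1243.80. OOP to date $4331.
Bill 4, $7713: 20% coinsurance on $7713 = $1542.60. OOP would hit $5873.60 > $5750, so the cap limits the member to $5750 − $4331 = $1419.

$1419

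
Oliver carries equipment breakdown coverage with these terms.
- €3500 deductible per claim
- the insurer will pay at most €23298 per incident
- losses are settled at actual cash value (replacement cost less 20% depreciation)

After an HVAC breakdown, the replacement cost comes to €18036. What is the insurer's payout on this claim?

€10928.80

Actual cash value after 20% depreciation: €18036 × 80% = €14428.80.
Less the €3500 deductible: €14428.80 − €3500 = €10928.80.
That's under the €23298 cap, so the insurer reimburses the full €10928.80.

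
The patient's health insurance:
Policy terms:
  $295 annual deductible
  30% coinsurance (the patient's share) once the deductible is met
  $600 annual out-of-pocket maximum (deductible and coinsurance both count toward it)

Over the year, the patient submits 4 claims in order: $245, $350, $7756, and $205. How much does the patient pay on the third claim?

Claim 1 ($245): all of it applies to the deductible. Patient owes $245 (running OOP $245).
Claim 2 ($350): $50 to deductible, leaving $300; patient's 30% is $90. Patient owes $140 (running OOP $385).
Claim 3 ($7756): 30% coinsurance on $7756 = $2326.80. Adding that to $385 gives $2711.80, past the $600 cap; patient pays only $600 − $385 = $215.

$215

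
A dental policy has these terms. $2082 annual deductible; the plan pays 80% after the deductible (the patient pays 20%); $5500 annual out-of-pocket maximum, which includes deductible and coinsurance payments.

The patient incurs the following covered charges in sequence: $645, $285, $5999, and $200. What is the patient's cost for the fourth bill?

$40

#1 ($645): all of it applies to the deductible. Patient pays $645; OOP now $645.
#2 ($285): fully absorbed by the deductible. Patient pays $285; OOP now $930.
#3 ($5999): $1152 finishes the deductible; $4847 goes to coinsurance; coinsurance $4847 × 20% = $969.40. Cost to patient: $2121.40. OOP to date $3051.40.
#4 ($200): 20% coinsurance on $200 = $40. Cost to patient: $40. OOP to date $3091.40.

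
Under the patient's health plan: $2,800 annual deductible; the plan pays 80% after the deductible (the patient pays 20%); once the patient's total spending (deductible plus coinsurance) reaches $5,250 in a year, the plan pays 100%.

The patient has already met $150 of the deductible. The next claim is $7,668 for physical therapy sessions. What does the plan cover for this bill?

$150 of the $2,800 deductible is already met, leaving $2,650.
After the $2,650 deductible portion, $7,668 − $2,650 = $5,018 is subject to coinsurance.
Coinsurance: $5,018 × 20% = $1,003.60.
That puts the patient's cost at $2,650 + $1,003.60 = $3,653.60 before any cap.
Total out-of-pocket so far would be $150 + $3,653.60 = $3,803.60, below the $5,250 cap — no reduction.
The plan picks up $7,668 − $3,653.60 = $4,014.40.

$4,014.40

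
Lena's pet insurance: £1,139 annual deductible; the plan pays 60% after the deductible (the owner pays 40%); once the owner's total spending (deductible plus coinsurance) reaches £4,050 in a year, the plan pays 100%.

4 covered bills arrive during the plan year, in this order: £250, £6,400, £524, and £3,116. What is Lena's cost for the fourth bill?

£497

Claim 1 — £250: entire amount goes to the deductible. Owner owes £250 (running OOP £250).
Claim 2 — £6,400: £889 finishes the deductible; £5,511 goes to coinsurance; owner's 40% is £2,204.40. Owner owes £3,093.40 (running OOP £3,343.40).
Claim 3 — £524: 40% coinsurance on £524 = £209.60. Owner owes £209.60 (running OOP £3,553).
Claim 4 — £3,116: 40% coinsurance on £3,116 = £1,246.40. Adding that to £3,553 gives £4,799.40, past the £4,050 cap; owner pays only £4,050 − £3,553 = £497.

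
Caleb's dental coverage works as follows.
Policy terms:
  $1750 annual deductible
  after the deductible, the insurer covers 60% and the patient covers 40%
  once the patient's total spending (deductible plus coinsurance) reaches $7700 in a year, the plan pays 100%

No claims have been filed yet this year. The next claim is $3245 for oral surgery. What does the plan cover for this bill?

$897

Deductible not yet touched, so the first $1750 of the bill goes to the deductible.
After the $1750 deductible portion, $3245 − $1750 = $1495 is subject to coinsurance.
Coinsurance: $1495 × 40% = $598.
So the patient owes $1750 + $598 = $2348 before any cap.
Cumulative spending $0 + $2348 = $2348 stays under the $7700 maximum.
The plan picks up $3245 − $2348 = $897.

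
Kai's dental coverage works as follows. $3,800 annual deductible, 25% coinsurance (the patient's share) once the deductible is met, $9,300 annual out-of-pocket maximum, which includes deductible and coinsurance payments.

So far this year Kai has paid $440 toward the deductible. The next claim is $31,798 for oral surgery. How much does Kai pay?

Remaining deductible: $3,800 − $440 = $3,360.
That leaves $31,798 − $3,360 = $28,438 for coinsurance.
25% of $28,438 = $7,109.50 falls to the patient.
That puts the patient's cost at $3,360 + $7,109.50 = $10,469.50 before any cap.
Year-to-date out-of-pocket would reach $440 + $10,469.50 = $10,909.50, above the $9,300 maximum, so the patient pays only $9,300 − $440 = $8,860.

$8,860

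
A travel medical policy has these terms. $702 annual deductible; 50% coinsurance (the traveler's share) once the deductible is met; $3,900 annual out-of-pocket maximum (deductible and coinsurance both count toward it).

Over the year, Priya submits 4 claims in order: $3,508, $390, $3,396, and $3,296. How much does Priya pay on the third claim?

$1,600

Claim 1 ($3,508): $702 finishes the deductible; $2,806 goes to coinsurance; coinsurance $2,806 × 50% = $1,403. Traveler pays $2,105; OOP now $2,105.
Claim 2 ($390): 50% coinsurance on $390 = $195. Traveler owes $195 (running OOP $2,300).
Claim 3 ($3,396): deductible met; 50% of $3,396 = $1,698. That would push OOP to $3,998, over the $3,900 cap, so traveler pays $3,900 − $2,300 = $1,600.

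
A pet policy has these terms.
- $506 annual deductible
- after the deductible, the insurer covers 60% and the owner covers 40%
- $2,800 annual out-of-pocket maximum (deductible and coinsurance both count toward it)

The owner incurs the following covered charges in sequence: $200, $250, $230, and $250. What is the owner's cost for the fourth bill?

$100

#1 ($200): entire amount goes to the deductible. Cost to owner: $200. OOP to date $200.
#2 ($250): all of it applies to the deductible. Owner pays $250; OOP now $450.
#3 ($230): $56 finishes the deductible; $174 goes to coinsurance; coinsurance $174 × 40% = $69.60. Cost to owner: $125.60. OOP to date $575.60.
#4 ($250): deductible already satisfied, so owner's share is 40% × $250 = $100. Cost to owner: $100. OOP to date $675.60.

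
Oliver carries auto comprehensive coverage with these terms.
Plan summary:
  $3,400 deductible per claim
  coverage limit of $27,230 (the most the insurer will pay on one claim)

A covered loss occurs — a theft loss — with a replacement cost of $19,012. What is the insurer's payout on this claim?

Subtract the deductible: $19,012 − $3,400 = $15,612.
$15,612 ≤ $27,230, so the limit doesn't bind; insurer pays $15,612.

$15,612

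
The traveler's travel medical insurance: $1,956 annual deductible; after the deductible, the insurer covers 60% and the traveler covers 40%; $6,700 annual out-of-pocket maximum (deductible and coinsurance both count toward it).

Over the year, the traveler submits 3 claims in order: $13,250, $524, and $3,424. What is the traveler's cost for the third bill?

$16.80

Claim 1 — $13,250: $1,956 to deductible, leaving $11,294; traveler's 40% is $4,517.60. Cost to traveler: $6,473.60. OOP to date $6,473.60.
Claim 2 — $524: deductible met; 40% of $524 = $209.60. Cost to traveler: $209.60. OOP to date $6,683.20.
Claim 3 — $3,424: deductible met; 40% of $3,424 = $1,369.60. Adding that to $6,683.20 gives $8,052.80, past the $6,700 cap; traveler pays only $6,700 − $6,683.20 = $16.80.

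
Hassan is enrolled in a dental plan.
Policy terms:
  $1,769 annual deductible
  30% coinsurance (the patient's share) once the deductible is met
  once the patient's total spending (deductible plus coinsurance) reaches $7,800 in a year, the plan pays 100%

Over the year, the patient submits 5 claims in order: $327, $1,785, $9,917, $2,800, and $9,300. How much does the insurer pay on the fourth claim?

Claim 1 ($327): all of it applies to the deductible. Cost to patient: $327. OOP to date $327. Plan pays $327 − $327 = $0.
Claim 2 ($1,785): deductible takes $1,442, $343 remains; 30% of $343 = $102.90. Patient owes $1,544.90 (running OOP $1,871.90). Plan pays $1,785 − $1,544.90 = $240.10.
Claim 3 ($9,917): 30% coinsurance on $9,917 = $2,975.10. Patient owes $2,975.10 (running OOP $4,847). Plan pays $9,917 − $2,975.10 = $6,941.90.
Claim 4 ($2,800): deductible already satisfied, so patient's share is 30% × $2,800 = $840. Patient owes $840 (running OOP $5,687). Plan pays $2,800 − $840 = $1,960.

$1,960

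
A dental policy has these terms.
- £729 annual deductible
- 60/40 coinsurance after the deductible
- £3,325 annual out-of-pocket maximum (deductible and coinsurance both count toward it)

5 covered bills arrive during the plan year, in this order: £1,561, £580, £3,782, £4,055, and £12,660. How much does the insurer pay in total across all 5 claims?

£19,313

Claim 1 (£1,561): deductible takes £729, £832 remains; coinsurance £832 × 40% = £332.80. Patient pays £1,061.80; OOP now £1,061.80. Insurer: £1,561 − £1,061.80 = £499.20.
Claim 2 (£580): deductible already satisfied, so patient's share is 40% × £580 = £232. Patient pays £232; OOP now £1,293.80. Insurer: £580 − £232 = £348.
Claim 3 (£3,782): 40% coinsurance on £3,782 = £1,512.80. Cost to patient: £1,512.80. OOP to date £2,806.60. Insurer: £3,782 − £1,512.80 = £2,269.20.
Claim 4 (£4,055): deductible already satisfied, so patient's share is 40% × £4,055 = £1,622. OOP would hit £4,428.60 > £3,325, so the cap limits the patient to £3,325 − £2,806.60 = £518.40. Insurer: £4,055 − £518.40 = £3,536.60.
Claim 5 (£12,660): deductible already satisfied, so patient's share is 40% × £12,660 = £5,064. Adding that to £3,325 gives £8,389, past the £3,325 cap; patient pays only £3,325 − £3,325 = £0. Plan pays £12,660 − £0 = £12,660.
Insurer total: £499.20 + £348 + £2,269.20 + £3,536.60 + £12,660 = £19,313.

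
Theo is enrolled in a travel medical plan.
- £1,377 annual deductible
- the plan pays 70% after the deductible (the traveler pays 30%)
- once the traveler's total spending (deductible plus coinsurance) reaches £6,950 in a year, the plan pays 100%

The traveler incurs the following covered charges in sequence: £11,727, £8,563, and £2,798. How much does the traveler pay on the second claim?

£2,468

Claim 1 — £11,727: £1,377 finishes the deductible; £10,350 goes to coinsurance; traveler's 30% is £3,105. Cost to traveler: £4,482. OOP to date £4,482.
Claim 2 — £8,563: deductible already satisfied, so traveler's share is 30% × £8,563 = £2,568.90. That would push OOP to £7,050.90, over the £6,950 cap, so traveler pays £6,950 − £4,482 = £2,468.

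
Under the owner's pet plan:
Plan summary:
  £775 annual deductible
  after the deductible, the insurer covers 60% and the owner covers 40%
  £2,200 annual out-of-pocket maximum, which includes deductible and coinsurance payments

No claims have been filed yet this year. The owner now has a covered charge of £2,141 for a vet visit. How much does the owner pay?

Nothing has been paid toward the £775 deductible, so the first £775 of this charge is applied there.
After the £775 deductible portion, £2,141 − £775 = £1,366 is subject to coinsurance.
40% of £1,366 = £546.40 falls to the owner.
Owner responsibility before any cap: £775 + £546.40 = £1,321.40.
Year-to-date out-of-pocket becomes £0 + £1,321.40 = £1,321.40, still under the £2,200 maximum, so no cap applies.

£1,321.40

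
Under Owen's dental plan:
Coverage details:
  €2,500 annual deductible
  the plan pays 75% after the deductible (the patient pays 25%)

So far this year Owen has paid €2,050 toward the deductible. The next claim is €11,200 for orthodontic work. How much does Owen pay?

Deductible still to meet: €2,500 − €2,050 = €450.
The remaining €10,750 (= €11,200 − €450) moves to coinsurance.
Patient's 25% share of €10,750 is €2,687.50.
So the patient owes €450 + €2,687.50 = €3,137.50.

€3,137.50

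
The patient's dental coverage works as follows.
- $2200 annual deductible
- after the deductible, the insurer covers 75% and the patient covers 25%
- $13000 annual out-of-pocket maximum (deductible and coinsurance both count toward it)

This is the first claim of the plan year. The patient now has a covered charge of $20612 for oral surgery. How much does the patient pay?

$6803

The full $2200 deductible is still open; $2200 of this bill applies to it.
After the $2200 deductible portion, $20612 − $2200 = $18412 is subject to coinsurance.
Coinsurance: $18412 × 25% = $4603.
Patient responsibility before any cap: $2200 + $4603 = $6803.
Year-to-date out-of-pocket becomes $0 + $6803 = $6803, still under the $13000 maximum, so no cap applies.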